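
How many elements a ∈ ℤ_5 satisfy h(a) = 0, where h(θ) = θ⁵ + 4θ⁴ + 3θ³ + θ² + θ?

Evaluate at each of the 5 elements of ℤ_5:
h(0) = 0 → root; h(1) = 0 → root; h(2) = 1; h(3) = 0 → root; h(4) = 0 → root.
Roots: {0, 1, 3, 4}.

4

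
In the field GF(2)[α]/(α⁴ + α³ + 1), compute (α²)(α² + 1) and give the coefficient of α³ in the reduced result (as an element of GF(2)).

1

Multiply in GF(2)[α]: (α²)·(α² + 1) = α⁴ + α².
Reduce using α⁴ ≡ α³ + 1 (mod α⁴ + α³ + 1).
Reduced: α³ + α² + 1.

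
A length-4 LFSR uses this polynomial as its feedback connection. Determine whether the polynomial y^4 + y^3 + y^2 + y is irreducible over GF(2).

No

Write f(y) = y^4 + y^3 + y^2 + y.
Check for roots in GF(2): f(0) = 0 → root; f(1) = 0 → root.
f(0) = 0, so (y) divides f(y); f is reducible.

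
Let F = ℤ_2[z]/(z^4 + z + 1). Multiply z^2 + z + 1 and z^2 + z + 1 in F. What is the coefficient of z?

Multiply in ℤ_2[z]: (z^2 + z + 1)·(z^2 + z + 1) = z^4 + z^2 + 1.
Reduce using z^4 ≡ z + 1 (mod z^4 + z + 1).
Reduced: z^2 + z.

1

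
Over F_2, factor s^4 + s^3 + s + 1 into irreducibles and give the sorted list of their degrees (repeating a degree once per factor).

1, 1, 2

Write g(s) = s^4 + s^3 + s + 1.
Roots in F_2: g(0) = 1; g(1) = 0 → root.
Linear factors from roots: (s + 1).
Complete factorization: g(s) = (s + 1)^2·(s^2 + s + 1).
Factor degrees with multiplicity: 1 + 1 + 2 = 4.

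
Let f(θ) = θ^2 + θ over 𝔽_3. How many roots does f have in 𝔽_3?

2

Evaluate at each of the 3 elements of 𝔽_3:
f(0) = 0 → root; f(1) = 2; f(2) = 0 → root.
Roots: {0, 2}.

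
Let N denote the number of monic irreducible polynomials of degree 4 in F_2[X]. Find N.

3

x^(2^4) − x is the product of all monic irreducibles of degree dividing 4; Möbius inversion gives N = (1/4) Σ μ(4/d)·2^d.
Divisors of 4: 1, 2, 4; μ(4/d) for each: 0, -1, 1.
Σ = − 2^2 + 2^4 = 12.
N = 12/4 = 3.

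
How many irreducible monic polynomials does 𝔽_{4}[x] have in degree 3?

20

x^(4^3) − x is the product of all monic irreducibles of degree dividing 3; Möbius inversion gives N = (1/3) Σ μ(3/d)·4^d.
Divisors of 3: 1, 3; μ(3/d) for each: -1, 1.
Σ = − 4^1 + 4^3 = 60.
N = 60/3 = 20.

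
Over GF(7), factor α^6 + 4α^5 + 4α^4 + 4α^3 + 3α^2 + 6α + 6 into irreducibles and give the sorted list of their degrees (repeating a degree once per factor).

1, 1, 1, 3

Write f(α) = α^6 + 4α^5 + 4α^4 + 4α^3 + 3α^2 + 6α + 6.
Linear factors from roots: (α + 6), (α + 4), (α + 1).
Complete factorization: f(α) = (α + 1)·(α + 4)·(α + 6)·(α^3 + 5α + 2).
Factor degrees with multiplicity: 1 + 1 + 1 + 3 = 6.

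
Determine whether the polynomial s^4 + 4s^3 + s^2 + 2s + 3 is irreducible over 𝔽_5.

Yes

Write m(s) = s^4 + 4s^3 + s^2 + 2s + 3.
Check for roots in 𝔽_5: m(0) = 3; m(1) = 1; m(2) = 4; m(3) = 2; m(4) = 4.
No roots, so no linear factors.
Degree-2 irreducible divisors: test the 10 monic irreducibles of degree 2 over GF(5).
None of them divide m (all give nonzero remainder).
No irreducible factor of degree ≤ 2 exists, so m is irreducible over GF(5).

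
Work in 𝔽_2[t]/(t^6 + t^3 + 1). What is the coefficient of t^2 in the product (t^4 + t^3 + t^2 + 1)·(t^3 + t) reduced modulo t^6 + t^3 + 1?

0

Multiply in 𝔽_2[t]: (t^4 + t^3 + t^2 + 1)·(t^3 + t) = t^7 + t^6 + t^4 + t.
Reduce using t^6 ≡ t^3 + 1 (mod t^6 + t^3 + 1).
Reduced: t^3 + 1.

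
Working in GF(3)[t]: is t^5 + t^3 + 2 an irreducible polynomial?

No

Write g(t) = t^5 + t^3 + 2.
Check for roots in GF(3): g(0) = 2; g(1) = 1; g(2) = 0 → root.
g(2) = 0, so (t − 2) divides g(t); g is reducible.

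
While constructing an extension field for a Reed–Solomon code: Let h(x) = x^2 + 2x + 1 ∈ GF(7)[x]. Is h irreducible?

Check for roots in GF(7): h(0) = 1; h(1) = 4; h(2) = 2; h(3) = 2; h(4) = 4; h(5) = 1; h(6) = 0 → root.
h(6) = 0, so (x − 6) divides h(x); h is reducible.

No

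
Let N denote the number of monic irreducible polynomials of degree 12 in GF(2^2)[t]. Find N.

x^(4^12) − x is the product of all monic irreducibles of degree dividing 12; Möbius inversion gives N = (1/12) Σ μ(12/d)·4^d.
Divisors of 12: 1, 2, 3, 4, 6, 12; μ(12/d) for each: 0, 1, 0, -1, -1, 1.
Σ = 4^2 − 4^4 − 4^6 + 4^12 = 16772880.
N = 16772880/12 = 1397740.

1397740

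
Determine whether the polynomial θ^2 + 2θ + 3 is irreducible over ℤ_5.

Yes

Write h(θ) = θ^2 + 2θ + 3.
Check for roots in ℤ_5: h(0) = 3; h(1) = 1; h(2) = 1; h(3) = 3; h(4) = 2.
No roots. A degree-2 polynomial over a field with no linear factor is irreducible.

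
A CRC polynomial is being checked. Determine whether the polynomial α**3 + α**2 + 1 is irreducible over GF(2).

Write m(α) = α**3 + α**2 + 1.
Check for roots in GF(2): m(0) = 1; m(1) = 1.
No roots. A degree-3 polynomial over a field with no linear factor is irreducible.

Yes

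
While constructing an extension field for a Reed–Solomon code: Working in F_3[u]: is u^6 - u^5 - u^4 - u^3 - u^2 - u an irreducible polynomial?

No

Write P(u) = u^6 - u^5 - u^4 - u^3 - u^2 - u.
Check for roots in F_3: P(0) = 0 → root; P(1) = 2; P(2) = 2.
P(0) = 0, so (u) divides P(u); P is reducible.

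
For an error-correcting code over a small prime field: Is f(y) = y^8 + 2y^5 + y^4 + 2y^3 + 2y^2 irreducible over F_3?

No

Check for roots in F_3: f(0) = 0 → root; f(1) = 2; f(2) = 0 → root.
f(0) = 0, so (y) divides f(y); f is reducible.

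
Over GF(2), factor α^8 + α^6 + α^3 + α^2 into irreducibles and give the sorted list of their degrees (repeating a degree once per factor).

Write f(α) = α^8 + α^6 + α^3 + α^2.
Roots in GF(2): f(0) = 0 → root; f(1) = 0 → root.
Linear factors from roots: (α), (α + 1).
Complete factorization: f(α) = (α + 1)·(α)^2·(α^2 + α + 1)·(α^3 + α + 1).
Factor degrees with multiplicity: 1 + 1 + 1 + 2 + 3 = 8.

1, 1, 1, 2, 3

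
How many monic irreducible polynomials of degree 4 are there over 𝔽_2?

x^(2^4) − x is the product of all monic irreducibles of degree dividing 4; Möbius inversion gives N = (1/4) Σ μ(4/d)·2^d.
Divisors of 4: 1, 2, 4; μ(4/d) for each: 0, -1, 1.
Σ = − 2^2 + 2^4 = 12.
N = 12/4 = 3.

3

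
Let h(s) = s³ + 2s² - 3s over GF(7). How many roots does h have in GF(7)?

3

Evaluate at each of the 7 elements of GF(7):
h(0) = 0 → root; h(1) = 0 → root; h(2) = 3; h(3) = 1; h(4) = 0 → root; h(5) = 6; h(6) = 4.
Roots: {0, 1, 4}.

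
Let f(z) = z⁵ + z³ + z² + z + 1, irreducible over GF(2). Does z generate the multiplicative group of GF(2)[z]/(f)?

|GF(2^5)^×| = 2^5 − 1 = 31. Prime factorization: 31 = 31.
f is primitive ⇔ z has order 31 in GF(2)[z]/(f), i.e. z^(31/q) ≠ 1 for each prime q | 31.
z^(1) mod f = z.
None equal 1, so z has full order 31; f is primitive.

Yes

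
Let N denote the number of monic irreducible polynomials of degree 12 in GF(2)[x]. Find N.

335

x^(2^12) − x is the product of all monic irreducibles of degree dividing 12; Möbius inversion gives N = (1/12) Σ μ(12/d)·2^d.
Divisors of 12: 1, 2, 3, 4, 6, 12; μ(12/d) for each: 0, 1, 0, -1, -1, 1.
Σ = 2^2 − 2^4 − 2^6 + 2^12 = 4020.
N = 4020/12 = 335.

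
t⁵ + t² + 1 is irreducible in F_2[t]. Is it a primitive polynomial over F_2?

Write f(t) = t⁵ + t² + 1.
|GF(2^5)^×| = 2^5 − 1 = 31. Prime factorization: 31 = 31.
f is primitive ⇔ t has order 31 in GF(2)[t]/(f), i.e. t^(31/q) ≠ 1 for each prime q | 31.
t^(1) mod f = t.
None equal 1, so t has full order 31; f is primitive.

Yes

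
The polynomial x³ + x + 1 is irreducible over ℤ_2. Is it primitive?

Yes

Write f(x) = x³ + x + 1.
|GF(2^3)^×| = 2^3 − 1 = 7. Prime factorization: 7 = 7.
f is primitive ⇔ x has order 7 in GF(2)[x]/(f), i.e. x^(7/q) ≠ 1 for each prime q | 7.
x^(1) mod f = x.
None equal 1, so x has full order 7; f is primitive.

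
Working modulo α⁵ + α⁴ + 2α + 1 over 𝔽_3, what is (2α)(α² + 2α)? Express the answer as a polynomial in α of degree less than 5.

2α^3 + α^2

Multiply in 𝔽_3[α]: (2α)·(α² + 2α) = 2α³ + α².
Reduced: 2α³ + α².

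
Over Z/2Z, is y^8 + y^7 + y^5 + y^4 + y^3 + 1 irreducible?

Write P(y) = y^8 + y^7 + y^5 + y^4 + y^3 + 1.
Check for roots in Z/2Z: P(0) = 1; P(1) = 0 → root.
P(1) = 0, so (y − 1) divides P(y); P is reducible.

No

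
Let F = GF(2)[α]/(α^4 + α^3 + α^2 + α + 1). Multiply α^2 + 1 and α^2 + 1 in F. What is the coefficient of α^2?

1

Multiply in GF(2)[α]: (α^2 + 1)·(α^2 + 1) = α^4 + 1.
Reduce using α^4 ≡ α^3 + α^2 + α + 1 (mod α^4 + α^3 + α^2 + α + 1).
Reduced: α^3 + α^2 + α.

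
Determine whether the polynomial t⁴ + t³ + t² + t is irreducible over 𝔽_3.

Write f(t) = t⁴ + t³ + t² + t.
Check for roots in 𝔽_3: f(0) = 0 → root; f(1) = 1; f(2) = 0 → root.
f(0) = 0, so (t) divides f(t); f is reducible.

No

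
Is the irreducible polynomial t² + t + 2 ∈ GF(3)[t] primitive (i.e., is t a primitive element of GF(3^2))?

Write f(t) = t² + t + 2.
|GF(3^2)^×| = 3^2 − 1 = 8. Prime factorization: 8 = 2^3.
f is primitive ⇔ t has order 8 in GF(3)[t]/(f), i.e. t^(8/q) ≠ 1 for each prime q | 8.
t^(4) mod f = 2.
None equal 1, so t has full order 8; f is primitive.

Yes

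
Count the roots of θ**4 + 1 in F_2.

1

Write g(θ) = θ**4 + 1.
Evaluate at each of the 2 elements of F_2:
g(0) = 1; g(1) = 0 → root.
Roots: {1}.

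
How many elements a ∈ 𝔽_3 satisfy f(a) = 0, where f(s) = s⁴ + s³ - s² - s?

3

Evaluate at each of the 3 elements of 𝔽_3:
f(0) = 0 → root; f(1) = 0 → root; f(2) = 0 → root.
Roots: {0, 1, 2}.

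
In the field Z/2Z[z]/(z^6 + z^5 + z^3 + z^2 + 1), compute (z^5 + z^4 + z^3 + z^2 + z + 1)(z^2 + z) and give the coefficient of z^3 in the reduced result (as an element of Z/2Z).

Multiply in Z/2Z[z]: (z^5 + z^4 + z^3 + z^2 + z + 1)·(z^2 + z) = z^7 + z.
Reduce using z^6 ≡ z^5 + z^3 + z^2 + 1 (mod z^6 + z^5 + z^3 + z^2 + 1).
Reduced: z^5 + z^4 + z^2 + 1.

0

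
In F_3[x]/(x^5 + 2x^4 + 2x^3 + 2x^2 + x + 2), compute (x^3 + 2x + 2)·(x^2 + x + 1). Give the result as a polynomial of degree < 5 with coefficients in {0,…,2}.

2x^4 + x^3 + 2x^2

Multiply in F_3[x]: (x^3 + 2x + 2)·(x^2 + x + 1) = x^5 + x^4 + x^2 + x + 2.
Reduce using x^5 ≡ x^4 + x^3 + x^2 + 2x + 1 (mod x^5 + 2x^4 + 2x^3 + 2x^2 + x + 2).
Reduced: 2x^4 + x^3 + 2x^2.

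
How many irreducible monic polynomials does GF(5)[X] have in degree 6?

x^(5^6) − x is the product of all monic irreducibles of degree dividing 6; Möbius inversion gives N = (1/6) Σ μ(6/d)·5^d.
Divisors of 6: 1, 2, 3, 6; μ(6/d) for each: 1, -1, -1, 1.
Σ = 5^1 − 5^2 − 5^3 + 5^6 = 15480.
N = 15480/6 = 2580.

2580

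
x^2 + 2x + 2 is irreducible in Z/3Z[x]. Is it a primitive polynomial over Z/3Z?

Yes

Write f(x) = x^2 + 2x + 2.
|GF(3^2)^×| = 3^2 − 1 = 8. Prime factorization: 8 = 2^3.
f is primitive ⇔ x has order 8 in GF(3)[x]/(f), i.e. x^(8/q) ≠ 1 for each prime q | 8.
x^(4) mod f = 2.
None equal 1, so x has full order 8; f is primitive.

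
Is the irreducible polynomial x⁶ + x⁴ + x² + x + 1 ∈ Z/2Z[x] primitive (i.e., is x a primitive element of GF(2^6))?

Write f(x) = x⁶ + x⁴ + x² + x + 1.
|GF(2^6)^×| = 2^6 − 1 = 63. Prime factorization: 63 = 3^2·7.
f is primitive ⇔ x has order 63 in GF(2)[x]/(f), i.e. x^(63/q) ≠ 1 for each prime q | 63.
x^(21) mod f = 1
x^(9) mod f = x⁴ + x² + x.
Since x^(21) = 1, the order of x divides 21 < 63; not primitive.

No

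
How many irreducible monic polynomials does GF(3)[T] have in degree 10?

5880

Gauss's count: N_{3}(10) = (1/10) Σ_{d|10} μ(10/d)·3^d.
Divisors of 10: 1, 2, 5, 10; μ(10/d) for each: 1, -1, -1, 1.
Σ = 3^1 − 3^2 − 3^5 + 3^10 = 58800.
N = 58800/10 = 5880.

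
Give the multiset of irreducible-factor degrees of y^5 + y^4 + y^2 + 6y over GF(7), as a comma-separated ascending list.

1, 2, 2

Write g(y) = y^5 + y^4 + y^2 + 6y.
Linear factors from roots: (y).
Complete factorization: g(y) = (y)·(y^2 + 1)·(y^2 + y + 6).
Factor degrees with multiplicity: 1 + 2 + 2 = 5.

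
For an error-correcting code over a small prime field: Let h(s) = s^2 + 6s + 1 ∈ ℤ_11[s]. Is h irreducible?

Check each element of ℤ_11 for a root: h(0)=1, h(1)=8, h(2)=6, h(3)=6, h(4)=8, h(5)=1, h(6)=7, h(7)=4, h(8)=3, h(9)=4, h(10)=7.
No roots. A degree-2 polynomial over a field with no linear factor is irreducible.

Yes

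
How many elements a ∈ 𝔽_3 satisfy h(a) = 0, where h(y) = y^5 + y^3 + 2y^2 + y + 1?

2

Evaluate at each of the 3 elements of 𝔽_3:
h(0) = 1; h(1) = 0 → root; h(2) = 0 → root.
Roots: {1, 2}.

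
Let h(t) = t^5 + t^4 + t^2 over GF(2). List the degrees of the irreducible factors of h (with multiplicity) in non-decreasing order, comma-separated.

1, 1, 3

Roots in GF(2): h(0) = 0 → root; h(1) = 1.
Linear factors from roots: (t).
Complete factorization: h(t) = (t)^2·(t^3 + t^2 + 1).
Factor degrees with multiplicity: 1 + 1 + 3 = 5.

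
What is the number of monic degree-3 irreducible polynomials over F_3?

8

By the necklace-counting formula, N_3(3) = (1/3) Σ_{d|3} μ(3/d)·3^d.
Divisors of 3: 1, 3; μ(3/d) for each: -1, 1.
Σ = − 3^1 + 3^3 = 24.
N = 24/3 = 8.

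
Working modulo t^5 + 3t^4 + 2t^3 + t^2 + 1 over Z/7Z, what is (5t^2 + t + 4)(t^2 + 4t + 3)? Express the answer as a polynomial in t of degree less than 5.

Multiply in Z/7Z[t]: (5t^2 + t + 4)·(t^2 + 4t + 3) = 5t^4 + 2t^2 + 5t + 5.
Reduced: 5t^4 + 2t^2 + 5t + 5.

5t^4 + 2t^2 + 5t + 5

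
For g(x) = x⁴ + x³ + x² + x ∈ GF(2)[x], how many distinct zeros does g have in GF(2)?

2

Evaluate at each of the 2 elements of GF(2):
g(0) = 0 → root; g(1) = 0 → root.
Roots: {0, 1}.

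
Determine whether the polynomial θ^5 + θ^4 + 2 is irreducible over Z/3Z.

Write h(θ) = θ^5 + θ^4 + 2.
Check for roots in Z/3Z: h(0) = 2; h(1) = 1; h(2) = 2.
No roots, so no linear factors.
Monic irreducibles of degree 2 over GF(3): θ^2 + 1, θ^2 + θ + 2, θ^2 + 2θ + 2.
None of them divide h (all give nonzero remainder).
No irreducible factor of degree ≤ 2 exists, so h is irreducible over GF(3).

Yes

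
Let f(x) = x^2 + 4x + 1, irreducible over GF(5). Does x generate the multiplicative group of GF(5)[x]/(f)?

No

|GF(5^2)^×| = 5^2 − 1 = 24. Prime factorization: 24 = 2^3·3.
f is primitive ⇔ x has order 24 in GF(5)[x]/(f), i.e. x^(24/q) ≠ 1 for each prime q | 24.
x^(12) mod f = 1
x^(8) mod f = x + 4.
Since x^(12) = 1, the order of x divides 12 < 24; not primitive.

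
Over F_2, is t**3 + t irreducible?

Write h(t) = t**3 + t.
Check for roots in F_2: h(0) = 0 → root; h(1) = 0 → root.
h(0) = 0, so (t) divides h(t); h is reducible.

No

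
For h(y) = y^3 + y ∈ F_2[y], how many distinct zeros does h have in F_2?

Evaluate at each of the 2 elements of F_2:
h(0) = 0 → root; h(1) = 0 → root.
Roots: {0, 1}.

2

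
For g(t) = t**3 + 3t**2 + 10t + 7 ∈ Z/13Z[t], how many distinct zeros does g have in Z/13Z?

Evaluate at each of the 13 elements of Z/13Z:
g(0) = 7; g(1) = 8; g(2) = 8; g(3) = 0 → root; g(4) = 3; g(5) = 10; g(6) = 1; g(7) = 8; g(8) = 11; g(9) = 3; g(10) = 3; g(11) = 4; g(12) = 12.
Roots: {3}.

1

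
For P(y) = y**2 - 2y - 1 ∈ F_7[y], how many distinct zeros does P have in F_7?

Evaluate at each of the 7 elements of F_7:
P(0) = 6; P(1) = 5; P(2) = 6; P(3) = 2; P(4) = 0 → root; P(5) = 0 → root; P(6) = 2.
Roots: {4, 5}.

2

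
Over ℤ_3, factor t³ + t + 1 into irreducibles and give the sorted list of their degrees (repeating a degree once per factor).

1, 2

Write g(t) = t³ + t + 1.
Roots in ℤ_3: g(0) = 1; g(1) = 0 → root; g(2) = 2.
Linear factors from roots: (t - 1).
Complete factorization: g(t) = (t - 1)·(t² + t - 1).
Factor degrees with multiplicity: 1 + 2 = 3.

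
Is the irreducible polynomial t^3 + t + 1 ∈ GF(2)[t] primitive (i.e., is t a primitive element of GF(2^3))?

Write f(t) = t^3 + t + 1.
|GF(2^3)^×| = 2^3 − 1 = 7. Prime factorization: 7 = 7.
f is primitive ⇔ t has order 7 in GF(2)[t]/(f), i.e. t^(7/q) ≠ 1 for each prime q | 7.
t^(1) mod f = t.
None equal 1, so t has full order 7; f is primitive.

Yes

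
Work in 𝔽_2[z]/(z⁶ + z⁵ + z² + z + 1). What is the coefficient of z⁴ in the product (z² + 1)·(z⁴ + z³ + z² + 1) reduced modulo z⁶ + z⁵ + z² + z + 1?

Multiply in 𝔽_2[z]: (z² + 1)·(z⁴ + z³ + z² + 1) = z⁶ + z⁵ + z³ + 1.
Reduce using z⁶ ≡ z⁵ + z² + z + 1 (mod z⁶ + z⁵ + z² + z + 1).
Reduced: z³ + z² + z.

0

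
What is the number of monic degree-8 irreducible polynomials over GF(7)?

The number of monic irreducibles of degree 8 over GF(7) is (1/8)·Σ_{d∣8} μ(8/d) 7^d.
Divisors of 8: 1, 2, 4, 8; μ(8/d) for each: 0, 0, -1, 1.
Σ = − 7^4 + 7^8 = 5762400.
N = 5762400/8 = 720300.

720300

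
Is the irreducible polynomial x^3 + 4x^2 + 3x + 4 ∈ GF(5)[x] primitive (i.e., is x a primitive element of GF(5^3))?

No

Write f(x) = x^3 + 4x^2 + 3x + 4.
|GF(5^3)^×| = 5^3 − 1 = 124. Prime factorization: 124 = 2^2·31.
f is primitive ⇔ x has order 124 in GF(5)[x]/(f), i.e. x^(124/q) ≠ 1 for each prime q | 124.
x^(62) mod f = 1
x^(4) mod f = 3x^2 + 3x + 1.
Since x^(62) = 1, the order of x divides 62 < 124; not primitive.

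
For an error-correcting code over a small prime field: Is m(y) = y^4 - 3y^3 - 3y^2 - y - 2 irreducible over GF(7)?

Check for roots in GF(7): m(0) = 5; m(1) = 6; m(2) = 4; m(3) = 3; m(4) = 3; m(5) = 0 → root; m(6) = 0 → root.
m(5) = 0, so (y − 5) divides m(y); m is reducible.

No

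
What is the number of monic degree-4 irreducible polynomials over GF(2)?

x^(2^4) − x is the product of all monic irreducibles of degree dividing 4; Möbius inversion gives N = (1/4) Σ μ(4/d)·2^d.
Divisors of 4: 1, 2, 4; μ(4/d) for each: 0, -1, 1.
Σ = − 2^2 + 2^4 = 12.
N = 12/4 = 3.

3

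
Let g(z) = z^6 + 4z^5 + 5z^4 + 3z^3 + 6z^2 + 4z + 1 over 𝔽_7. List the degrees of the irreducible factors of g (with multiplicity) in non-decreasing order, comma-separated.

1, 1, 2, 2

Linear factors from roots: (z + 5), (z + 4).
Complete factorization: g(z) = (z + 4)·(z + 5)·(z^2 + 4)·(z^2 + 2z + 5).
Factor degrees with multiplicity: 1 + 1 + 2 + 2 = 6.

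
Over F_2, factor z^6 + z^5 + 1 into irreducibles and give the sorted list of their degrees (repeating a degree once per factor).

Write f(z) = z^6 + z^5 + 1.
Roots in F_2: f(0) = 1; f(1) = 1.
Complete factorization: f(z) = (z^6 + z^5 + 1).
Factor degrees with multiplicity: 6 = 6.

6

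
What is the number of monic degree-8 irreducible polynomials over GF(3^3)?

The number of monic irreducibles of degree 8 over GF(27) is (1/8)·Σ_{d∣8} μ(8/d) 27^d.
Divisors of 8: 1, 2, 4, 8; μ(8/d) for each: 0, 0, -1, 1.
Σ = − 27^4 + 27^8 = 282429005040.
N = 282429005040/8 = 35303625630.

35303625630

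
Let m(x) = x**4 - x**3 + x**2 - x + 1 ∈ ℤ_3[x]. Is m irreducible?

Yes

Check for roots in ℤ_3: m(0) = 1; m(1) = 1; m(2) = 2.
No roots, so no linear factors.
Monic irreducibles of degree 2 over GF(3): x**2 + 1, x**2 + x - 1, x**2 - x - 1.
None of them divide m (all give nonzero remainder).
No irreducible factor of degree ≤ 2 exists, so m is irreducible over GF(3).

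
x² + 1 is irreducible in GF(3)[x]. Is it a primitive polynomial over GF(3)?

Write f(x) = x² + 1.
|GF(3^2)^×| = 3^2 − 1 = 8. Prime factorization: 8 = 2^3.
f is primitive ⇔ x has order 8 in GF(3)[x]/(f), i.e. x^(8/q) ≠ 1 for each prime q | 8.
x^(4) mod f = 1
Since x^(4) = 1, the order of x divides 4 < 8; not primitive.

No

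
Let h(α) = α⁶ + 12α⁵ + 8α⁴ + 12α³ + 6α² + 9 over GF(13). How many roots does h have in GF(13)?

Evaluate at each of the 13 elements of GF(13):
h(0) = 9; h(1) = 9; h(2) = 3; h(3) = 0 → root; h(4) = 0 → root; h(5) = 10; h(6) = 0 → root; h(7) = 7; h(8) = 10; h(9) = 5; h(10) = 7; h(11) = 5; h(12) = 0 → root.
Roots: {3, 4, 6, 12}.

4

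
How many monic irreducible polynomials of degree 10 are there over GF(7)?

28245840

By the necklace-counting formula, N_7(10) = (1/10) Σ_{d|10} μ(10/d)·7^d.
Divisors of 10: 1, 2, 5, 10; μ(10/d) for each: 1, -1, -1, 1.
Σ = 7^1 − 7^2 − 7^5 + 7^10 = 282458400.
N = 282458400/10 = 28245840.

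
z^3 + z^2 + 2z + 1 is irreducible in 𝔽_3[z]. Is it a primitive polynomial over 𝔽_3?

Write f(z) = z^3 + z^2 + 2z + 1.
|GF(3^3)^×| = 3^3 − 1 = 26. Prime factorization: 26 = 2·13.
f is primitive ⇔ z has order 26 in GF(3)[z]/(f), i.e. z^(26/q) ≠ 1 for each prime q | 26.
z^(13) mod f = 2.
z^(2) mod f = z^2.
None equal 1, so z has full order 26; f is primitive.

Yes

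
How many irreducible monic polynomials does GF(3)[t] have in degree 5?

By the necklace-counting formula, N_3(5) = (1/5) Σ_{d|5} μ(5/d)·3^d.
Divisors of 5: 1, 5; μ(5/d) for each: -1, 1.
Σ = − 3^1 + 3^5 = 240.
N = 240/5 = 48.

48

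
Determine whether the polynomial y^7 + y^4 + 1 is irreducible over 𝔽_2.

Write P(y) = y^7 + y^4 + 1.
Check for roots in 𝔽_2: P(0) = 1; P(1) = 1.
No roots, so no linear factors.
Monic irreducibles of degree 2 over GF(2): y^2 + y + 1.
None of them divide P (all give nonzero remainder).
Monic irreducibles of degree 3 over GF(2): y^3 + y + 1, y^3 + y^2 + 1.
None of them divide P (all give nonzero remainder).
No irreducible factor of degree ≤ 3 exists, so P is irreducible over GF(2).

Yes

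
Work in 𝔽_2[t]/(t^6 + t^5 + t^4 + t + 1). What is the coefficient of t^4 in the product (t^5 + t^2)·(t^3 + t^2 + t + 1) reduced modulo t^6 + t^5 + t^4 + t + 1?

1

Multiply in 𝔽_2[t]: (t^5 + t^2)·(t^3 + t^2 + t + 1) = t^8 + t^7 + t^6 + t^4 + t^3 + t^2.
Reduce using t^6 ≡ t^5 + t^4 + t + 1 (mod t^6 + t^5 + t^4 + t + 1).
Reduced: t^4.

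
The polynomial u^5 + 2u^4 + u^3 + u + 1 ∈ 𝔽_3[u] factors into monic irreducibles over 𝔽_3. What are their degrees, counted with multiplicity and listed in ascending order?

Write h(u) = u^5 + 2u^4 + u^3 + u + 1.
Roots in 𝔽_3: h(0) = 1; h(1) = 0 → root; h(2) = 0 → root.
Linear factors from roots: (u + 2), (u + 1).
Complete factorization: h(u) = (u + 1)·(u + 2)·(u^3 + 2u^2 + 2u + 2).
Factor degrees with multiplicity: 1 + 1 + 3 = 5.

1, 1, 3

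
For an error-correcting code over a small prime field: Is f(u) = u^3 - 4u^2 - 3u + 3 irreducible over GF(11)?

Check each element of GF(11) for a root: f(0)=3, f(1)=8, f(2)=0, f(3)=7, f(4)=2, f(5)=2, f(6)=2, f(7)=8, f(8)=4, f(9)=7, f(10)=1.
f(2) = 0, so (u − 2) divides f(u); f is reducible.

No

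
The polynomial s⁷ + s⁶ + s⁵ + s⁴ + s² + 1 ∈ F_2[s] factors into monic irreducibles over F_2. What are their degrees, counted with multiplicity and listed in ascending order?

1, 1, 2, 3

Write f(s) = s⁷ + s⁶ + s⁵ + s⁴ + s² + 1.
Roots in F_2: f(0) = 1; f(1) = 0 → root.
Linear factors from roots: (s + 1).
Complete factorization: f(s) = (s + 1)^2·(s² + s + 1)·(s³ + s + 1).
Factor degrees with multiplicity: 1 + 1 + 2 + 3 = 7.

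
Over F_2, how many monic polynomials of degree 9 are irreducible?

Gauss's count: N_{2}(9) = (1/9) Σ_{d|9} μ(9/d)·2^d.
Divisors of 9: 1, 3, 9; μ(9/d) for each: 0, -1, 1.
Σ = − 2^3 + 2^9 = 504.
N = 504/9 = 56.

56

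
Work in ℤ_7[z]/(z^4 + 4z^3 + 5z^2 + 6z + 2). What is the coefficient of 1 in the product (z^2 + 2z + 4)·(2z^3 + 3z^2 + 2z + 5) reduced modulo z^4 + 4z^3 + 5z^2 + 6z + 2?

1

Multiply in ℤ_7[z]: (z^2 + 2z + 4)·(2z^3 + 3z^2 + 2z + 5) = 2z^5 + 2z^3 + 4z + 6.
Reduce using z^4 ≡ 3z^3 + 2z^2 + z + 5 (mod z^4 + 4z^3 + 5z^2 + 6z + 2).
Reduced: 3z^3 + 6z + 1.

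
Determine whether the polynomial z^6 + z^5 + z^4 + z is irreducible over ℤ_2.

Write h(z) = z^6 + z^5 + z^4 + z.
Check for roots in ℤ_2: h(0) = 0 → root; h(1) = 0 → root.
h(0) = 0, so (z) divides h(z); h is reducible.

No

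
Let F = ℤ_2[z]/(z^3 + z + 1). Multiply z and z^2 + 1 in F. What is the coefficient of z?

Multiply in ℤ_2[z]: (z)·(z^2 + 1) = z^3 + z.
Reduce using z^3 ≡ z + 1 (mod z^3 + z + 1).
Reduced: 1.

0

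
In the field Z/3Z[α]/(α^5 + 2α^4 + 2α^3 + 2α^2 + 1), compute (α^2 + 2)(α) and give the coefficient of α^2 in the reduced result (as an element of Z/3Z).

0

Multiply in Z/3Z[α]: (α^2 + 2)·(α) = α^3 + 2α.
Reduced: α^3 + 2α.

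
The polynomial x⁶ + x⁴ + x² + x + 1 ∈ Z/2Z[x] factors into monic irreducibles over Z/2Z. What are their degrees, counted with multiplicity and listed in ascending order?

Write h(x) = x⁶ + x⁴ + x² + x + 1.
Roots in Z/2Z: h(0) = 1; h(1) = 1.
Complete factorization: h(x) = (x⁶ + x⁴ + x² + x + 1).
Factor degrees with multiplicity: 6 = 6.

6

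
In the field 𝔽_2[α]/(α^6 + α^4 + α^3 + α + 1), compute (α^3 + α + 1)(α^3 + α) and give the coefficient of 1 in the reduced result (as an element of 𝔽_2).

1

Multiply in 𝔽_2[α]: (α^3 + α + 1)·(α^3 + α) = α^6 + α^3 + α^2 + α.
Reduce using α^6 ≡ α^4 + α^3 + α + 1 (mod α^6 + α^4 + α^3 + α + 1).
Reduced: α^4 + α^2 + 1.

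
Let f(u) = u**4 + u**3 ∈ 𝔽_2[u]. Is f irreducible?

No

Check for roots in 𝔽_2: f(0) = 0 → root; f(1) = 0 → root.
f(0) = 0, so (u) divides f(u); f is reducible.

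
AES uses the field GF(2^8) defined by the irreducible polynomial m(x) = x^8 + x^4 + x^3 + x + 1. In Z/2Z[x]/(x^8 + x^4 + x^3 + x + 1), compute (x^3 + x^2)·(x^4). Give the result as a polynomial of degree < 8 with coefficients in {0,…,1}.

x^7 + x^6

Multiply in Z/2Z[x]: (x^3 + x^2)·(x^4) = x^7 + x^6.
Reduced: x^7 + x^6.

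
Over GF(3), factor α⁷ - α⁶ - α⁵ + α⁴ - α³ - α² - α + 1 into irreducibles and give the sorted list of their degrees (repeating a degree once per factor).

Write h(α) = α⁷ - α⁶ - α⁵ + α⁴ - α³ - α² - α + 1.
Roots in GF(3): h(0) = 1; h(1) = 1; h(2) = 2.
Complete factorization: h(α) = (α⁷ - α⁶ - α⁵ + α⁴ - α³ - α² - α + 1).
Factor degrees with multiplicity: 7 = 7.

7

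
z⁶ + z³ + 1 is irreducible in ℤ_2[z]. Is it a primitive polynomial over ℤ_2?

No

Write f(z) = z⁶ + z³ + 1.
|GF(2^6)^×| = 2^6 − 1 = 63. Prime factorization: 63 = 3^2·7.
f is primitive ⇔ z has order 63 in GF(2)[z]/(f), i.e. z^(63/q) ≠ 1 for each prime q | 63.
z^(21) mod f = z³.
z^(9) mod f = 1
Since z^(9) = 1, the order of z divides 9 < 63; not primitive.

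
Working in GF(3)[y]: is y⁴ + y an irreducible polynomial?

Write P(y) = y⁴ + y.
Check for roots in GF(3): P(0) = 0 → root; P(1) = 2; P(2) = 0 → root.
P(0) = 0, so (y) divides P(y); P is reducible.

No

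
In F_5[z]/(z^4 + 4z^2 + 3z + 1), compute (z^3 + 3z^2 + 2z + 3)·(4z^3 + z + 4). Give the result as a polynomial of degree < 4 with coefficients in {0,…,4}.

4z^3 + 2z^2 + 4

Multiply in F_5[z]: (z^3 + 3z^2 + 2z + 3)·(4z^3 + z + 4) = 4z^6 + 2z^5 + 4z^4 + 4z^3 + 4z^2 + z + 2.
Reduce using z^4 ≡ z^2 + 2z + 4 (mod z^4 + 4z^2 + 3z + 1).
Reduced: 4z^3 + 2z^2 + 4.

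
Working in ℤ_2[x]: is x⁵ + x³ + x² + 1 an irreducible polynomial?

No

Write g(x) = x⁵ + x³ + x² + 1.
Check for roots in ℤ_2: g(0) = 1; g(1) = 0 → root.
g(1) = 0, so (x − 1) divides g(x); g is reducible.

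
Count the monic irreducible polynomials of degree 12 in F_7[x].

x^(7^12) − x is the product of all monic irreducibles of degree dividing 12; Möbius inversion gives N = (1/12) Σ μ(12/d)·7^d.
Divisors of 12: 1, 2, 3, 4, 6, 12; μ(12/d) for each: 0, 1, 0, -1, -1, 1.
Σ = 7^2 − 7^4 − 7^6 + 7^12 = 13841167200.
N = 13841167200/12 = 1153430600.

1153430600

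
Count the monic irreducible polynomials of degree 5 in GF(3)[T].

48

By the necklace-counting formula, N_3(5) = (1/5) Σ_{d|5} μ(5/d)·3^d.
Divisors of 5: 1, 5; μ(5/d) for each: -1, 1.
Σ = − 3^1 + 3^5 = 240.
N = 240/5 = 48.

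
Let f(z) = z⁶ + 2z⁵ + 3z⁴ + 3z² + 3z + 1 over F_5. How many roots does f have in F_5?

2

Evaluate at each of the 5 elements of F_5:
f(0) = 1; f(1) = 3; f(2) = 0 → root; f(3) = 0 → root; f(4) = 3.
Roots: {2, 3}.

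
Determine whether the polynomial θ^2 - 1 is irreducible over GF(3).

Write P(θ) = θ^2 - 1.
Check for roots in GF(3): P(0) = 2; P(1) = 0 → root; P(2) = 0 → root.
P(1) = 0, so (θ − 1) divides P(θ); P is reducible.

No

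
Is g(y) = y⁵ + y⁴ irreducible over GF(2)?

No

Check for roots in GF(2): g(0) = 0 → root; g(1) = 0 → root.
g(0) = 0, so (y) divides g(y); g is reducible.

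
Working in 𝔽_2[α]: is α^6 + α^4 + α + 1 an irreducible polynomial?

No

Write P(α) = α^6 + α^4 + α + 1.
Check for roots in 𝔽_2: P(0) = 1; P(1) = 0 → root.
P(1) = 0, so (α − 1) divides P(α); P is reducible.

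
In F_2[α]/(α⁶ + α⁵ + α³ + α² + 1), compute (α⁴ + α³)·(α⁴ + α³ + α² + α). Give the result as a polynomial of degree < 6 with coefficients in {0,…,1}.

α^4 + α + 1

Multiply in F_2[α]: (α⁴ + α³)·(α⁴ + α³ + α² + α) = α⁸ + α⁴.
Reduce using α⁶ ≡ α⁵ + α³ + α² + 1 (mod α⁶ + α⁵ + α³ + α² + 1).
Reduced: α⁴ + α + 1.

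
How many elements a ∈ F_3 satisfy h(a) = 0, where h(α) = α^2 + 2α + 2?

Evaluate at each of the 3 elements of F_3:
h(0) = 2; h(1) = 2; h(2) = 1.
No element is a root.

0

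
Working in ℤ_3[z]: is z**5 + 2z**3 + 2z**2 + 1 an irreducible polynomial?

Write g(z) = z**5 + 2z**3 + 2z**2 + 1.
Check for roots in ℤ_3: g(0) = 1; g(1) = 0 → root; g(2) = 0 → root.
g(1) = 0, so (z − 1) divides g(z); g is reducible.

No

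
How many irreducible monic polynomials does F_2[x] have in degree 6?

The number of monic irreducibles of degree 6 over GF(2) is (1/6)·Σ_{d∣6} μ(6/d) 2^d.
Divisors of 6: 1, 2, 3, 6; μ(6/d) for each: 1, -1, -1, 1.
Σ = 2^1 − 2^2 − 2^3 + 2^6 = 54.
N = 54/6 = 9.

9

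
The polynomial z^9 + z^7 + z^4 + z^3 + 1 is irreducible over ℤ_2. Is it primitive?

No

Write f(z) = z^9 + z^7 + z^4 + z^3 + 1.
|GF(2^9)^×| = 2^9 − 1 = 511. Prime factorization: 511 = 7·73.
f is primitive ⇔ z has order 511 in GF(2)[z]/(f), i.e. z^(511/q) ≠ 1 for each prime q | 511.
z^(73) mod f = 1
z^(7) mod f = z^7.
Since z^(73) = 1, the order of z divides 73 < 511; not primitive.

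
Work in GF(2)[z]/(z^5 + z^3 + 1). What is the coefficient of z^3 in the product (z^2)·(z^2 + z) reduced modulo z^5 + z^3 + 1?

Multiply in GF(2)[z]: (z^2)·(z^2 + z) = z^4 + z^3.
Reduced: z^4 + z^3.

1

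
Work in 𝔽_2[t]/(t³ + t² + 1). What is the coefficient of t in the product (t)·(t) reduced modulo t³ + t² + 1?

Multiply in 𝔽_2[t]: (t)·(t) = t².
Reduced: t².

0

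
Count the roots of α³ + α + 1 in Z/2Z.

Write f(α) = α³ + α + 1.
Evaluate at each of the 2 elements of Z/2Z:
f(0) = 1; f(1) = 1.
No element is a root.

0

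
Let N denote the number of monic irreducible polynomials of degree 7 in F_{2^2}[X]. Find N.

The number of monic irreducibles of degree 7 over GF(4) is (1/7)·Σ_{d∣7} μ(7/d) 4^d.
Divisors of 7: 1, 7; μ(7/d) for each: -1, 1.
Σ = − 4^1 + 4^7 = 16380.
N = 16380/7 = 2340.

2340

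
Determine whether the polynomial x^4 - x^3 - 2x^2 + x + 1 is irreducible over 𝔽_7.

Write f(x) = x^4 - x^3 - 2x^2 + x + 1.
Check for roots in 𝔽_7: f(0) = 1; f(1) = 0 → root; f(2) = 3; f(3) = 5; f(4) = 4; f(5) = 1; f(6) = 0 → root.
f(1) = 0, so (x − 1) divides f(x); f is reducible.

No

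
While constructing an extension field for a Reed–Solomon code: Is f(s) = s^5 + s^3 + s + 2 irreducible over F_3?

Yes

Check for roots in F_3: f(0) = 2; f(1) = 2; f(2) = 2.
No roots, so no linear factors.
Monic irreducibles of degree 2 over GF(3): s^2 + 1, s^2 + s + 2, s^2 + 2s + 2.
None of them divide f (all give nonzero remainder).
No irreducible factor of degree ≤ 2 exists, so f is irreducible over GF(3).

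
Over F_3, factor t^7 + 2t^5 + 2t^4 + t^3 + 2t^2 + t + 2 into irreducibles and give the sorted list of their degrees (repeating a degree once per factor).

Write f(t) = t^7 + 2t^5 + 2t^4 + t^3 + 2t^2 + t + 2.
Roots in F_3: f(0) = 2; f(1) = 2; f(2) = 1.
Complete factorization: f(t) = (t^7 + 2t^5 + 2t^4 + t^3 + 2t^2 + t + 2).
Factor degrees with multiplicity: 7 = 7.

7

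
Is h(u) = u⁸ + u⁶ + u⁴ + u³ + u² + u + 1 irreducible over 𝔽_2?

Check for roots in 𝔽_2: h(0) = 1; h(1) = 1.
No roots, so no linear factors.
Monic irreducibles of degree 2 over GF(2): u² + u + 1.
None of them divide h (all give nonzero remainder).
Monic irreducibles of degree 3 over GF(2): u³ + u + 1, u³ + u² + 1.
None of them divide h (all give nonzero remainder).
Monic irreducibles of degree 4 over GF(2): u⁴ + u + 1, u⁴ + u³ + 1, u⁴ + u³ + u² + u + 1.
None of them divide h (all give nonzero remainder).
No irreducible factor of degree ≤ 4 exists, so h is irreducible over GF(2).

Yes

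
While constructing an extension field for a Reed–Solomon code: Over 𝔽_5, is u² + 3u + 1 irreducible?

Write h(u) = u² + 3u + 1.
Check for roots in 𝔽_5: h(0) = 1; h(1) = 0 → root; h(2) = 1; h(3) = 4; h(4) = 4.
h(1) = 0, so (u − 1) divides h(u); h is reducible.

No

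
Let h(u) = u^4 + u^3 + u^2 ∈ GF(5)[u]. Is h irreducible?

No

Check for roots in GF(5): h(0) = 0 → root; h(1) = 3; h(2) = 3; h(3) = 2; h(4) = 1.
h(0) = 0, so (u) divides h(u); h is reducible.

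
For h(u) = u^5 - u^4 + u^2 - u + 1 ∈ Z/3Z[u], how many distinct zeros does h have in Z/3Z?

Evaluate at each of the 3 elements of Z/3Z:
h(0) = 1; h(1) = 1; h(2) = 1.
No element is a root.

0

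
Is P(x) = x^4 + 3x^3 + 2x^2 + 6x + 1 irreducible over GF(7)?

Yes

Check for roots in GF(7): P(0) = 1; P(1) = 6; P(2) = 5; P(3) = 3; P(4) = 1; P(5) = 3; P(6) = 2.
No roots, so no linear factors.
Degree-2 irreducible divisors: test the 21 monic irreducibles of degree 2 over GF(7).
None of them divide P (all give nonzero remainder).
No irreducible factor of degree ≤ 2 exists, so P is irreducible over GF(7).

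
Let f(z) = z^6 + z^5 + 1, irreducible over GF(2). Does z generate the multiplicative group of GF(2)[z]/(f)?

Yes

|GF(2^6)^×| = 2^6 − 1 = 63. Prime factorization: 63 = 3^2·7.
f is primitive ⇔ z has order 63 in GF(2)[z]/(f), i.e. z^(63/q) ≠ 1 for each prime q | 63.
z^(21) mod f = z^5 + z^4 + z^3 + 1.
z^(9) mod f = z^5 + z^3 + z^2 + z + 1.
None equal 1, so z has full order 63; f is primitive.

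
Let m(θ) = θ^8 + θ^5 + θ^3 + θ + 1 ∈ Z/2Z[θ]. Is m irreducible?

Check for roots in Z/2Z: m(0) = 1; m(1) = 1.
No roots, so no linear factors.
Monic irreducibles of degree 2 over GF(2): θ^2 + θ + 1.
None of them divide m (all give nonzero remainder).
Monic irreducibles of degree 3 over GF(2): θ^3 + θ + 1, θ^3 + θ^2 + 1.
None of them divide m (all give nonzero remainder).
Monic irreducibles of degree 4 over GF(2): θ^4 + θ + 1, θ^4 + θ^3 + 1, θ^4 + θ^3 + θ^2 + θ + 1.
None of them divide m (all give nonzero remainder).
No irreducible factor of degree ≤ 4 exists, so m is irreducible over GF(2).

Yes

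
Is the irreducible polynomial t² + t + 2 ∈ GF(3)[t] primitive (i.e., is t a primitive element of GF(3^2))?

Yes

Write f(t) = t² + t + 2.
|GF(3^2)^×| = 3^2 − 1 = 8. Prime factorization: 8 = 2^3.
f is primitive ⇔ t has order 8 in GF(3)[t]/(f), i.e. t^(8/q) ≠ 1 for each prime q | 8.
t^(4) mod f = 2.
None equal 1, so t has full order 8; f is primitive.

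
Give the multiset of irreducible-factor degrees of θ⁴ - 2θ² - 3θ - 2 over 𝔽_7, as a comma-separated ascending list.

1, 1, 1, 1

Write f(θ) = θ⁴ - 2θ² - 3θ - 2.
Linear factors from roots: (θ - 2), (θ + 3), (θ + 1).
Complete factorization: f(θ) = (θ + 1)·(θ + 3)·(θ - 2)^2.
Factor degrees with multiplicity: 1 + 1 + 1 + 1 = 4.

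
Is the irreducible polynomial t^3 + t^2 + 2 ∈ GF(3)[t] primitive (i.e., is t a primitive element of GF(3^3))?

No

Write f(t) = t^3 + t^2 + 2.
|GF(3^3)^×| = 3^3 − 1 = 26. Prime factorization: 26 = 2·13.
f is primitive ⇔ t has order 26 in GF(3)[t]/(f), i.e. t^(26/q) ≠ 1 for each prime q | 26.
t^(13) mod f = 1
t^(2) mod f = t^2.
Since t^(13) = 1, the order of t divides 13 < 26; not primitive.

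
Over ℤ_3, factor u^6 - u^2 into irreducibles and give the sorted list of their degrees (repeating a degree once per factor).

1, 1, 1, 1, 2

Write g(u) = u^6 - u^2.
Roots in ℤ_3: g(0) = 0 → root; g(1) = 0 → root; g(2) = 0 → root.
Linear factors from roots: (u), (u - 1), (u + 1).
Complete factorization: g(u) = (u + 1)·(u - 1)·(u)^2·(u^2 + 1).
Factor degrees with multiplicity: 1 + 1 + 1 + 1 + 2 = 6.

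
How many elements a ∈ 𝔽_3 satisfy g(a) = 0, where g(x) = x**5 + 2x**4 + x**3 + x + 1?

2

Evaluate at each of the 3 elements of 𝔽_3:
g(0) = 1; g(1) = 0 → root; g(2) = 0 → root.
Roots: {1, 2}.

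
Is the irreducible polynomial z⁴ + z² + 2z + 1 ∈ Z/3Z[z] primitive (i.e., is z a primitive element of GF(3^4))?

No

Write f(z) = z⁴ + z² + 2z + 1.
|GF(3^4)^×| = 3^4 − 1 = 80. Prime factorization: 80 = 2^4·5.
f is primitive ⇔ z has order 80 in GF(3)[z]/(f), i.e. z^(80/q) ≠ 1 for each prime q | 80.
z^(40) mod f = 1
z^(16) mod f = 2z³ + 2.
Since z^(40) = 1, the order of z divides 40 < 80; not primitive.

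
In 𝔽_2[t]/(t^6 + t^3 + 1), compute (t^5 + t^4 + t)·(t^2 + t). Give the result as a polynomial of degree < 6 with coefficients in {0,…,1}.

t^5 + t^4 + t^3 + t^2 + t

Multiply in 𝔽_2[t]: (t^5 + t^4 + t)·(t^2 + t) = t^7 + t^5 + t^3 + t^2.
Reduce using t^6 ≡ t^3 + 1 (mod t^6 + t^3 + 1).
Reduced: t^5 + t^4 + t^3 + t^2 + t.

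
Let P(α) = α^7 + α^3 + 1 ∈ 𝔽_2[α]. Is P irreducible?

Check for roots in 𝔽_2: P(0) = 1; P(1) = 1.
No roots, so no linear factors.
Monic irreducibles of degree 2 over GF(2): α^2 + α + 1.
None of them divide P (all give nonzero remainder).
Monic irreducibles of degree 3 over GF(2): α^3 + α + 1, α^3 + α^2 + 1.
None of them divide P (all give nonzero remainder).
No irreducible factor of degree ≤ 3 exists, so P is irreducible over GF(2).

Yes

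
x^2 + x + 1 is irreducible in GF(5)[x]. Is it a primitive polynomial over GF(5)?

No

Write f(x) = x^2 + x + 1.
|GF(5^2)^×| = 5^2 − 1 = 24. Prime factorization: 24 = 2^3·3.
f is primitive ⇔ x has order 24 in GF(5)[x]/(f), i.e. x^(24/q) ≠ 1 for each prime q | 24.
x^(12) mod f = 1
x^(8) mod f = 4x + 4.
Since x^(12) = 1, the order of x divides 12 < 24; not primitive.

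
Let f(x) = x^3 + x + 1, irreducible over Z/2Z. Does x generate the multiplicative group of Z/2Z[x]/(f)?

Yes

|GF(2^3)^×| = 2^3 − 1 = 7. Prime factorization: 7 = 7.
f is primitive ⇔ x has order 7 in GF(2)[x]/(f), i.e. x^(7/q) ≠ 1 for each prime q | 7.
x^(1) mod f = x.
None equal 1, so x has full order 7; f is primitive.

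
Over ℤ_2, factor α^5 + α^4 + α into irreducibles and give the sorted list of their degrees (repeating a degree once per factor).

Write h(α) = α^5 + α^4 + α.
Roots in ℤ_2: h(0) = 0 → root; h(1) = 1.
Linear factors from roots: (α).
Complete factorization: h(α) = (α)·(α^4 + α^3 + 1).
Factor degrees with multiplicity: 1 + 4 = 5.

1, 4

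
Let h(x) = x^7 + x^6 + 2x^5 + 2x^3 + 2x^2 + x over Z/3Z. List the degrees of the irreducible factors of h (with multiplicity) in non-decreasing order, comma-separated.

Roots in Z/3Z: h(0) = 0 → root; h(1) = 0 → root; h(2) = 0 → root.
Linear factors from roots: (x), (x + 2), (x + 1).
Complete factorization: h(x) = (x)·(x + 1)·(x + 2)·(x^2 + 1)·(x^2 + x + 2).
Factor degrees with multiplicity: 1 + 1 + 1 + 2 + 2 = 7.

1, 1, 1, 2, 2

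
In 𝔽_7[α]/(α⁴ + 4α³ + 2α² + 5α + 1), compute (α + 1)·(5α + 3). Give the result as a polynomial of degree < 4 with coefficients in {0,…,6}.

5α^2 + α + 3

Multiply in 𝔽_7[α]: (α + 1)·(5α + 3) = 5α² + α + 3.
Reduced: 5α² + α + 3.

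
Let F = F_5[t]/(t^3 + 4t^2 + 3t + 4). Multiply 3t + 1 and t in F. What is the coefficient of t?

1

Multiply in F_5[t]: (3t + 1)·(t) = 3t^2 + t.
Reduced: 3t^2 + t.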